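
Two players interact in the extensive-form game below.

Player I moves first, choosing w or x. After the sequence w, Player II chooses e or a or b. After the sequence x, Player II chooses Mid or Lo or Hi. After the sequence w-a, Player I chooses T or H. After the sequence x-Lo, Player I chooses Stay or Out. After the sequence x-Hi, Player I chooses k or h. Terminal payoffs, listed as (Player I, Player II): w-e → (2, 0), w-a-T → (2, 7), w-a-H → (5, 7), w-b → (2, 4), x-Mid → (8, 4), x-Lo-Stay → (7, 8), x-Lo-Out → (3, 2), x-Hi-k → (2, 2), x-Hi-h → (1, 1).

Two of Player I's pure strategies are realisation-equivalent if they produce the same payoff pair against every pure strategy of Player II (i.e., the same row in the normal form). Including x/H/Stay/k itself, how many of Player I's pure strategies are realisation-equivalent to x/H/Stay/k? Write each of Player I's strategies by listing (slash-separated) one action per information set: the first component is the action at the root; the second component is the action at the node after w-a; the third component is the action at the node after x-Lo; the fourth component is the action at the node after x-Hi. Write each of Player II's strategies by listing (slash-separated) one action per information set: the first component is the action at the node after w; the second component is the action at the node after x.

2

Row for x/H/Stay/k (columns e/Mid, e/Lo, e/Hi, a/Mid, a/Lo, a/Hi, b/Mid, b/Lo, b/Hi): (8,4) (7,8) (2,2) (8,4) (7,8) (2,2) (8,4) (7,8) (2,2).
Under x/H/Stay/k, Player I's choice at the node after w-a can never be reached regardless of what Player II does, so varying those choices leaves every outcome unchanged.
Holding the reachable choices fixed and varying the unreachable one freely already gives 2 equivalent strategies.
No other strategy reproduces this row, so those 2 are the full class: x/T/Stay/k, x/H/Stay/k.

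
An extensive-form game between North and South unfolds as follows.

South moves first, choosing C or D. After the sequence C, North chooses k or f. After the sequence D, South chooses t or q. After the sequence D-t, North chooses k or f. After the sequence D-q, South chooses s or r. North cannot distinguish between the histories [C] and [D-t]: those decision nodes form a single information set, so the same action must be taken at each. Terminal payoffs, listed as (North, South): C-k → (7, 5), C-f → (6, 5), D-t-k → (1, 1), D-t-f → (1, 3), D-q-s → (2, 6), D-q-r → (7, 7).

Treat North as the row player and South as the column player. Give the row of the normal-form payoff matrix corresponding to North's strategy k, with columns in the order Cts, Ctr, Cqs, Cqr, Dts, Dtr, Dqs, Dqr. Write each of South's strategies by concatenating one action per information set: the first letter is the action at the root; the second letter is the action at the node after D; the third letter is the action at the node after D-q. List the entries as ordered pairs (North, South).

vs Cts: South plays C → North plays k at [C] → (7, 5)
vs Ctr: South plays C → North plays k at [C] → (7, 5)
vs Cqs: South plays C → North plays k at [C] → (7, 5)
vs Cqr: South plays C → North plays k at [C] → (7, 5)
vs Dts: South plays D → South plays t at [D] → North plays k at [D-t] → (1, 1)
vs Dtr: South plays D → South plays t at [D] → North plays k at [D-t] → (1, 1)
vs Dqs: South plays D → South plays q at [D] → South plays s at [D-q] → (2, 6)
vs Dqr: South plays D → South plays q at [D] → South plays r at [D-q] → (7, 7)

(7,5) (7,5) (7,5) (7,5) (1,1) (1,1) (2,6) (7,7)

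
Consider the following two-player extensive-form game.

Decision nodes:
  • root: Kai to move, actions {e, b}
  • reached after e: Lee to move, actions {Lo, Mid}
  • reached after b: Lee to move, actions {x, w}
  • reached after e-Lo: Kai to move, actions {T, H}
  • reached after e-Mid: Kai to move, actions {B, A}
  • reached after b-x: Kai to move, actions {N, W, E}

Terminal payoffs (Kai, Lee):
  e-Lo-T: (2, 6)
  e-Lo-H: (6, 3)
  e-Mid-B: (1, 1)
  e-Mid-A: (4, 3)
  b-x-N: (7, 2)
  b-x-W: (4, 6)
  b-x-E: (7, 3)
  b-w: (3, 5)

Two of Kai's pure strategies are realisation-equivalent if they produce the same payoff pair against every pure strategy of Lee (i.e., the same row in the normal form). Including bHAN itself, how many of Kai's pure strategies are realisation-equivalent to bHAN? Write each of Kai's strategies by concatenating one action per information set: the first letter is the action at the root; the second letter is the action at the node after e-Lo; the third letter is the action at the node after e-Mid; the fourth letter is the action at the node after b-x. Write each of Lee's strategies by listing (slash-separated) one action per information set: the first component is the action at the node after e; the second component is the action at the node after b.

4

Row for bHAN (columns Lo/x, Lo/w, Mid/x, Mid/w): (7,2) (3,5) (7,2) (3,5).
Under bHAN, Kai's choice at the node after e-Lo and at the node after e-Mid can never be reached regardless of what Lee does, so varying those choices leaves every outcome unchanged.
Holding the reachable choices fixed and varying the unreachable ones freely already gives 2 × 2 = 4 equivalent strategies.
No other strategy reproduces this row, so those 4 are the full class: bTBN, bTAN, bHBN, bHAN.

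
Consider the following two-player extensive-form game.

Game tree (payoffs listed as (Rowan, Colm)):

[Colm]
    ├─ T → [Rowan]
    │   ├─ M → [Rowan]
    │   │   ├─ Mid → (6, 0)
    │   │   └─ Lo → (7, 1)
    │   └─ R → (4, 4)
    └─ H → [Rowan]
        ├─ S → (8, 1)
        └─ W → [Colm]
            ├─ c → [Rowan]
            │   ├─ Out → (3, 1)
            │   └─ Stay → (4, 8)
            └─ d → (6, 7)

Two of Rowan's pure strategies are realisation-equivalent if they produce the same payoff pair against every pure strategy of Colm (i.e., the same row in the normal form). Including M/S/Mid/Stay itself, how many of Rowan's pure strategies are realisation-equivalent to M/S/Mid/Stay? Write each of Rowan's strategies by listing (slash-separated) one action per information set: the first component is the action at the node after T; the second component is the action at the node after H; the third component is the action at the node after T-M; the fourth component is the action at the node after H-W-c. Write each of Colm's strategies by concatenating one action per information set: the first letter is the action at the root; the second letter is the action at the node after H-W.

Row for M/S/Mid/Stay (columns Tc, Td, Hc, Hd): (6,0) (6,0) (8,1) (8,1).
Under M/S/Mid/Stay, Rowan's choice at the node after H-W-c can never be reached regardless of what Colm does, so varying those choices leaves every outcome unchanged.
Holding the reachable choices fixed and varying the unreachable one freely already gives 2 equivalent strategies.
No other strategy reproduces this row, so those 2 are the full class: M/S/Mid/Out, M/S/Mid/Stay.

2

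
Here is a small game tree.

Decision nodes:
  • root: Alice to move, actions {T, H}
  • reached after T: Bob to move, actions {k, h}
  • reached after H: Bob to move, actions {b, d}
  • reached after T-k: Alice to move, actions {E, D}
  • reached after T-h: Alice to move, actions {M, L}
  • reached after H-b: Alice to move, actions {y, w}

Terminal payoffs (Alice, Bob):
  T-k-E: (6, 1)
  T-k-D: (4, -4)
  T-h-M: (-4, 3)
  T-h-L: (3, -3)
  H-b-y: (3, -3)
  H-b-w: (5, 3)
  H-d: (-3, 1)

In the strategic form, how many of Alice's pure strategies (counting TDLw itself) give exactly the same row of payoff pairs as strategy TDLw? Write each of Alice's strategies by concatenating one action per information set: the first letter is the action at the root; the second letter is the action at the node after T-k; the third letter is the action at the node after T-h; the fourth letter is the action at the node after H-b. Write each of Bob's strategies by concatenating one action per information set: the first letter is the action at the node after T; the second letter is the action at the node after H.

Row for TDLw (columns kb, kd, hb, hd): (4,-4) (4,-4) (3,-3) (3,-3).
Under TDLw, Alice's choice at the node after H-b can never be reached regardless of what Bob does, so varying those choices leaves every outcome unchanged.
Holding the reachable choices fixed and varying the unreachable one freely already gives 2 equivalent strategies.
No other strategy reproduces this row, so those 2 are the full class: TDLy, TDLw.

2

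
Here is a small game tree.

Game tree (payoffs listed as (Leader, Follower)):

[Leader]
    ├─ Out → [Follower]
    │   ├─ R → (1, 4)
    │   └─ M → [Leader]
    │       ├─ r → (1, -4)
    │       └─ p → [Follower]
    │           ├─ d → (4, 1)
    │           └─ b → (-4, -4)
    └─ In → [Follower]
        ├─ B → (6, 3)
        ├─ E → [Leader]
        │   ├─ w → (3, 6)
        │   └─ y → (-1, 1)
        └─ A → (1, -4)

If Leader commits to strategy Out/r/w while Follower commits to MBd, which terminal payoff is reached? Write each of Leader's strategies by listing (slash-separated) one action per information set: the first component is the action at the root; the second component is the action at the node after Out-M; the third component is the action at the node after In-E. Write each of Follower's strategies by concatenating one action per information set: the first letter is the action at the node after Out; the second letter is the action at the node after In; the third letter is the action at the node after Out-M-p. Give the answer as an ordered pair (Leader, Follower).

Trace the play path from the root:
  Leader plays Out
  Follower plays M at [Out]
  Leader plays r at [Out-M]
→ terminal payoff (1, -4).
(Leader's choice at the node after In-E is never reached on this path, so it doesn't affect the outcome.)

(1, -4)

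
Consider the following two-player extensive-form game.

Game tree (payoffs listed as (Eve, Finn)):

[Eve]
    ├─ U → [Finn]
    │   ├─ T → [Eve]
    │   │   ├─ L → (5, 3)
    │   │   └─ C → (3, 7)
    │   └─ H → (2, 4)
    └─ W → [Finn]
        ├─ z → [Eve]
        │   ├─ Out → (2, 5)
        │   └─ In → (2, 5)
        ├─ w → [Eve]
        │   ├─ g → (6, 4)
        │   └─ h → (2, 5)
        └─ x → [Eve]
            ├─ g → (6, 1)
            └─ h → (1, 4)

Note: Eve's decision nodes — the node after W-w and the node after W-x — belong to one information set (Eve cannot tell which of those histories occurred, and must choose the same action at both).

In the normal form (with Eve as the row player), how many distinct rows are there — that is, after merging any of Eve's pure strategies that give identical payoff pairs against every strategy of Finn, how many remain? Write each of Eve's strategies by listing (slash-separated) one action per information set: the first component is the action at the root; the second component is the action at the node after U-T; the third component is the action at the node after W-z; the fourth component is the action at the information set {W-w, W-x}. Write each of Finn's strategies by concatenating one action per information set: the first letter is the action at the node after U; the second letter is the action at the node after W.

4

Eve has 16 pure strategies: U/L/Out/g, U/L/Out/h, U/L/In/g, U/L/In/h, U/C/Out/g, U/C/Out/h, U/C/In/g, U/C/In/h, W/L/Out/g, W/L/Out/h, W/L/In/g, W/L/In/h, W/C/Out/g, W/C/Out/h, W/C/In/g, W/C/In/h. Columns: Tz, Tw, Tx, Hz, Hw, Hx.
{U/L/Out/g, U/L/Out/h, U/L/In/g, U/L/In/h} → row (5,3) (5,3) (5,3) (2,4) (2,4) (2,4)
{U/C/Out/g, U/C/Out/h, U/C/In/g, U/C/In/h} → row (3,7) (3,7) (3,7) (2,4) (2,4) (2,4)
{W/L/Out/g, W/L/In/g, W/C/Out/g, W/C/In/g} → row (2,5) (6,4) (6,1) (2,5) (6,4) (6,1)
{W/L/Out/h, W/L/In/h, W/C/Out/h, W/C/In/h} → row (2,5) (2,5) (1,4) (2,5) (2,5) (1,4)
That's 4 distinct rows out of 16 strategies.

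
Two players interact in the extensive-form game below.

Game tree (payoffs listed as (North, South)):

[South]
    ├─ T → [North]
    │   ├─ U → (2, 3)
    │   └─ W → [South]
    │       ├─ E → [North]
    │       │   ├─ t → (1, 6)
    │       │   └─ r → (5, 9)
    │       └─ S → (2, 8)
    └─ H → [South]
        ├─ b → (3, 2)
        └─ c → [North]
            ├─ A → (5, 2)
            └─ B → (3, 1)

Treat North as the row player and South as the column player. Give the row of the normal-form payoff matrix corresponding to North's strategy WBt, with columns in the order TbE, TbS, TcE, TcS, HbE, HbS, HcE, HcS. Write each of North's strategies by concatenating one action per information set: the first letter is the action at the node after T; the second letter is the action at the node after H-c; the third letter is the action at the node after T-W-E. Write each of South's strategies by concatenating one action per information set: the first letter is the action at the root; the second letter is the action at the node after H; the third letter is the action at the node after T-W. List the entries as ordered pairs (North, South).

(1,6) (2,8) (1,6) (2,8) (3,2) (3,2) (3,1) (3,1)

vs TbE: South plays T → North plays W at [T] → South plays E at [T-W] → North plays t at [T-W-E] → (1, 6)
vs TbS: South plays T → North plays W at [T] → South plays S at [T-W] → (2, 8)
vs TcE: South plays T → North plays W at [T] → South plays E at [T-W] → North plays t at [T-W-E] → (1, 6)
vs TcS: South plays T → North plays W at [T] → South plays S at [T-W] → (2, 8)
vs HbE: South plays H → South plays b at [H] → (3, 2)
vs HbS: South plays H → South plays b at [H] → (3, 2)
vs HcE: South plays H → South plays c at [H] → North plays B at [H-c] → (3, 1)
vs HcS: South plays H → South plays c at [H] → North plays B at [H-c] → (3, 1)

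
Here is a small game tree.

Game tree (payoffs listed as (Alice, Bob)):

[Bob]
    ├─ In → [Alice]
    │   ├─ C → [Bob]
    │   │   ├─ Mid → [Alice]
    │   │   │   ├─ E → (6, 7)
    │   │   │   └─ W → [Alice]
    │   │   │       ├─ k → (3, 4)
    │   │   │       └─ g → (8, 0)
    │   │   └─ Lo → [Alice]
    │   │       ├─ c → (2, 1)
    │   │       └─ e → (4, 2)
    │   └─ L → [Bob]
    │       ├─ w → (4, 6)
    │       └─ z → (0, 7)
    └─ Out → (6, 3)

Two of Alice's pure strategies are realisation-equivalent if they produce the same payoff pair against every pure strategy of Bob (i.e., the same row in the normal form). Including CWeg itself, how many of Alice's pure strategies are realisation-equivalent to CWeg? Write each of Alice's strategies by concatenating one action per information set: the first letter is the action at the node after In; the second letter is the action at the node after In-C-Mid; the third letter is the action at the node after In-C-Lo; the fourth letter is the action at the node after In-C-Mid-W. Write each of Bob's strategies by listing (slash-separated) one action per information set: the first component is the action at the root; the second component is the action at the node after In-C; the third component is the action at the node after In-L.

1

Row for CWeg (columns In/Mid/w, In/Mid/z, In/Lo/w, In/Lo/z, Out/Mid/w, Out/Mid/z, Out/Lo/w, Out/Lo/z): (8,0) (8,0) (4,2) (4,2) (6,3) (6,3) (6,3) (6,3).
Every one of Alice's information sets is on the play path for some reply by Bob when Alice follows CWeg.
Changing the action at any of them therefore changes at least one column, so only CWeg itself gives this row.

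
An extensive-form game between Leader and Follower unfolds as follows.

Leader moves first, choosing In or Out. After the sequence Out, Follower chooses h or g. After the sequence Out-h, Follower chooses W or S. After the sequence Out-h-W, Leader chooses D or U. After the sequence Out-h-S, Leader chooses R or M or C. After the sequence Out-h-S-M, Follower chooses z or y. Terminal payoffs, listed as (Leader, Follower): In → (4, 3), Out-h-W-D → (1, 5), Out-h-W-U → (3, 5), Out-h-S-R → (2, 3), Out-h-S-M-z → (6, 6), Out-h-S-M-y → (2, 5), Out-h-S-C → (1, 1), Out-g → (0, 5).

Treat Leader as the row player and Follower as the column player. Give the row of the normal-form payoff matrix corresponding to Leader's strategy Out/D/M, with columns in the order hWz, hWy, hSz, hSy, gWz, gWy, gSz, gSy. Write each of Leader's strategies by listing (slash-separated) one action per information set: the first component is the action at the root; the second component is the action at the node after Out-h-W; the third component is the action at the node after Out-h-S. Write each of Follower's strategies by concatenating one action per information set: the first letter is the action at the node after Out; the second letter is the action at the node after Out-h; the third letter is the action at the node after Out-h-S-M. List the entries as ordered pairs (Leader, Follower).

vs hWz: Leader plays Out → Follower plays h at [Out] → Follower plays W at [Out-h] → Leader plays D at [Out-h-W] → (1, 5)
vs hWy: Leader plays Out → Follower plays h at [Out] → Follower plays W at [Out-h] → Leader plays D at [Out-h-W] → (1, 5)
vs hSz: Leader plays Out → Follower plays h at [Out] → Follower plays S at [Out-h] → Leader plays M at [Out-h-S] → Follower plays z at [Out-h-S-M] → (6, 6)
vs hSy: Leader plays Out → Follower plays h at [Out] → Follower plays S at [Out-h] → Leader plays M at [Out-h-S] → Follower plays y at [Out-h-S-M] → (2, 5)
vs gWz: Leader plays Out → Follower plays g at [Out] → (0, 5)
vs gWy: Leader plays Out → Follower plays g at [Out] → (0, 5)
vs gSz: Leader plays Out → Follower plays g at [Out] → (0, 5)
vs gSy: Leader plays Out → Follower plays g at [Out] → (0, 5)

(1,5) (1,5) (6,6) (2,5) (0,5) (0,5) (0,5) (0,5)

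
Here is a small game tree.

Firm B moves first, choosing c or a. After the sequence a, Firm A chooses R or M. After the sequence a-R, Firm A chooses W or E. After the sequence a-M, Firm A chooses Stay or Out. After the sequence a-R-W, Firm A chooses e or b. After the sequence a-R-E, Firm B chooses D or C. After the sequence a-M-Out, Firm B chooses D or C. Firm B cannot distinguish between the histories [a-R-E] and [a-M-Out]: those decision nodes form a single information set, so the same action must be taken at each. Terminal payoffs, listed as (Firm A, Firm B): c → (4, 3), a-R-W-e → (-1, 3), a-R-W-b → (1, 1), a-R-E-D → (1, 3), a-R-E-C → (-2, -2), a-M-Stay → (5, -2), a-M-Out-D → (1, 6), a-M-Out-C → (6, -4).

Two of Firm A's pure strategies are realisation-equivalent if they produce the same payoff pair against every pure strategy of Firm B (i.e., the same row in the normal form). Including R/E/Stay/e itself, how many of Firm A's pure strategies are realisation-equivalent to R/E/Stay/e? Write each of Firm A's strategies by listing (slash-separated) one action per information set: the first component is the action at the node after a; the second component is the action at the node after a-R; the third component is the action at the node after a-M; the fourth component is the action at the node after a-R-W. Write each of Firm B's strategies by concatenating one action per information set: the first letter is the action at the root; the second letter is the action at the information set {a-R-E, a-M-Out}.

Row for R/E/Stay/e (columns cD, cC, aD, aC): (4,3) (4,3) (1,3) (-2,-2).
Under R/E/Stay/e, Firm A's choice at the node after a-M and at the node after a-R-W can never be reached regardless of what Firm B does, so varying those choices leaves every outcome unchanged.
Holding the reachable choices fixed and varying the unreachable ones freely already gives 2 × 2 = 4 equivalent strategies.
No other strategy reproduces this row, so those 4 are the full class: R/E/Stay/e, R/E/Stay/b, R/E/Out/e, R/E/Out/b.

4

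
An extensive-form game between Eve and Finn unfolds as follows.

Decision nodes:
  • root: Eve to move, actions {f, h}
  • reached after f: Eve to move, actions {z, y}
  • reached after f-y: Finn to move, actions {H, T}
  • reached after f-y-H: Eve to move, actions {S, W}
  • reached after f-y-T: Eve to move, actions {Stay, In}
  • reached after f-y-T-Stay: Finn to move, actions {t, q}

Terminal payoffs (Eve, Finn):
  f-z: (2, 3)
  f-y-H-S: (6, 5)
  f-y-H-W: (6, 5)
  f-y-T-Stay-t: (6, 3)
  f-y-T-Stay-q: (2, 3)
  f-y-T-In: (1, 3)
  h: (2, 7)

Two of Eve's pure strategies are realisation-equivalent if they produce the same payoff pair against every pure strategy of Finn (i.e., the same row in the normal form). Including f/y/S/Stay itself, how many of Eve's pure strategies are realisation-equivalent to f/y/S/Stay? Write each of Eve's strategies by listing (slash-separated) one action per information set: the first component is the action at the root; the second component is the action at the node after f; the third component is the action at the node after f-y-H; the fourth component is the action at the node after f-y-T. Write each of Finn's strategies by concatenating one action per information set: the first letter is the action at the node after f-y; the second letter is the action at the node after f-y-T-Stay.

Row for f/y/S/Stay (columns Ht, Hq, Tt, Tq): (6,5) (6,5) (6,3) (2,3).
Every one of Eve's information sets is on the play path for some reply by Finn when Eve follows f/y/S/Stay.
Even so, f/y/W/Stay happens to produce the same payoff in every column — so 2 strategies share this row.

2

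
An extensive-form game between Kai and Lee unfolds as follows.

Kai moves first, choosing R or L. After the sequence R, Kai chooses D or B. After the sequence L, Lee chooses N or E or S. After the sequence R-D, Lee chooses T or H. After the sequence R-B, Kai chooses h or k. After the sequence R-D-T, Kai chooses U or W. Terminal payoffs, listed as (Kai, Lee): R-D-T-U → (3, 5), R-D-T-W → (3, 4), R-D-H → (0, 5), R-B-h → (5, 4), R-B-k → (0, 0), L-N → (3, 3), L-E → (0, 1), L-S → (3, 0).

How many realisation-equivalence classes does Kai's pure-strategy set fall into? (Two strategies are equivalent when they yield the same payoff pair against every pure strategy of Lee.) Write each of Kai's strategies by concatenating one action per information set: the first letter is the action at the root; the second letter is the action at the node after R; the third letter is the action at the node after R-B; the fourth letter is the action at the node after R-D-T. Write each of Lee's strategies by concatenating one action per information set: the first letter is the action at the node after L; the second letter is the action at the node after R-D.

5

Kai has 16 pure strategies: RDhU, RDhW, RDkU, RDkW, RBhU, RBhW, RBkU, RBkW, LDhU, LDhW, LDkU, LDkW, LBhU, LBhW, LBkU, LBkW. Columns: NT, NH, ET, EH, ST, SH.
{RDhU, RDkU} → row (3,5) (0,5) (3,5) (0,5) (3,5) (0,5)
{RDhW, RDkW} → row (3,4) (0,5) (3,4) (0,5) (3,4) (0,5)
{RBhU, RBhW} → row (5,4) (5,4) (5,4) (5,4) (5,4) (5,4)
{RBkU, RBkW} → row (0,0) (0,0) (0,0) (0,0) (0,0) (0,0)
{LDhU, LDhW, LDkU, LDkW, LBhU, LBhW, LBkU, LBkW} → row (3,3) (3,3) (0,1) (0,1) (3,0) (3,0)
That's 5 distinct rows out of 16 strategies.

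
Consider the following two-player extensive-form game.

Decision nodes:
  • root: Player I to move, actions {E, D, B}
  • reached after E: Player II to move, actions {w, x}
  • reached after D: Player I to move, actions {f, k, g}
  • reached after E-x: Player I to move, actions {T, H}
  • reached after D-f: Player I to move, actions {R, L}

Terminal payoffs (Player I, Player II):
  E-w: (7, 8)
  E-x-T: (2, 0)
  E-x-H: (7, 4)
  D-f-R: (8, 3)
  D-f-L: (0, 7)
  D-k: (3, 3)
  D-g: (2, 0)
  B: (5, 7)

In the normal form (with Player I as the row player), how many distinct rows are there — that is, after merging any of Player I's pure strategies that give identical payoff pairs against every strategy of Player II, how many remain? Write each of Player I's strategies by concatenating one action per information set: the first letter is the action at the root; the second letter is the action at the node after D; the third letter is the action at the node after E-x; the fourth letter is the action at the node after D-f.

7

Player I has 36 pure strategies: EfTR, EfTL, EfHR, EfHL, EkTR, EkTL, EkHR, EkHL, EgTR, EgTL, EgHR, EgHL, DfTR, DfTL, DfHR, DfHL, DkTR, DkTL, DkHR, DkHL, DgTR, DgTL, DgHR, DgHL, BfTR, BfTL, BfHR, BfHL, BkTR, BkTL, BkHR, BkHL, BgTR, BgTL, BgHR, BgHL. Columns: w, x.
{EfTR, EfTL, EkTR, EkTL, EgTR, EgTL} → row (7,8) (2,0)
{EfHR, EfHL, EkHR, EkHL, EgHR, EgHL} → row (7,8) (7,4)
{DfTR, DfHR} → row (8,3) (8,3)
{DfTL, DfHL} → row (0,7) (0,7)
{DkTR, DkTL, DkHR, DkHL} → row (3,3) (3,3)
{DgTR, DgTL, DgHR, DgHL} → row (2,0) (2,0)
{BfTR, BfTL, BfHR, BfHL, BkTR, BkTL, BkHR, BkHL, BgTR, BgTL, BgHR, BgHL} → row (5,7) (5,7)
That's 7 distinct rows out of 36 strategies.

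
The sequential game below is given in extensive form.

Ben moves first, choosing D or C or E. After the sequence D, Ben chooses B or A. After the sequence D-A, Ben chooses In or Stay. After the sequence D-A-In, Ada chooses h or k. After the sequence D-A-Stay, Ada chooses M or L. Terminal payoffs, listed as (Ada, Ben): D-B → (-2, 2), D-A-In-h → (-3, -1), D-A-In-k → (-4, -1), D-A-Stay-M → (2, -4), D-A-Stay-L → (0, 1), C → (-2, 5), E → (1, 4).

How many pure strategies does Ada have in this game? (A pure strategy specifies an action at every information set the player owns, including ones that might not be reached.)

Ada owns the node after D-A-In with actions {h, k} — two choices.
Ada owns the node after D-A-Stay with actions {M, L} — two choices.
A pure strategy fixes one action at each information set independently, so the count is the product 2 × 2 = 4.

4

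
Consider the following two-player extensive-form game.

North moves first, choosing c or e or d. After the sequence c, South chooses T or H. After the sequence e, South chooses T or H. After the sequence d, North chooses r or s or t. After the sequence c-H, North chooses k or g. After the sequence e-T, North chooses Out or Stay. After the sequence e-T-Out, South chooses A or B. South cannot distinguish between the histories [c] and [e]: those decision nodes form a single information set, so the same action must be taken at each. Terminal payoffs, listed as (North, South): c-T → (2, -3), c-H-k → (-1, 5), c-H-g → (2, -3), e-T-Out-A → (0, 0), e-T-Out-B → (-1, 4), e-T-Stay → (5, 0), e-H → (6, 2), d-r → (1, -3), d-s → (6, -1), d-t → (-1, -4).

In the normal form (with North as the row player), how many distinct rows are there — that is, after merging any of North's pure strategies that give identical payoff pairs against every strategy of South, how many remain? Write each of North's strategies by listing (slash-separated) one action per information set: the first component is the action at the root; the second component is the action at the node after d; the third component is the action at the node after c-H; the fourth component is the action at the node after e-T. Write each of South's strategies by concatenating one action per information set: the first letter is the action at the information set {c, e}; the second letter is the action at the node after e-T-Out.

North has 36 pure strategies: c/r/k/Out, c/r/k/Stay, c/r/g/Out, c/r/g/Stay, c/s/k/Out, c/s/k/Stay, c/s/g/Out, c/s/g/Stay, c/t/k/Out, c/t/k/Stay, c/t/g/Out, c/t/g/Stay, e/r/k/Out, e/r/k/Stay, e/r/g/Out, e/r/g/Stay, e/s/k/Out, e/s/k/Stay, e/s/g/Out, e/s/g/Stay, e/t/k/Out, e/t/k/Stay, e/t/g/Out, e/t/g/Stay, d/r/k/Out, d/r/k/Stay, d/r/g/Out, d/r/g/Stay, d/s/k/Out, d/s/k/Stay, d/s/g/Out, d/s/g/Stay, d/t/k/Out, d/t/k/Stay, d/t/g/Out, d/t/g/Stay. Columns: TA, TB, HA, HB.
{c/r/k/Out, c/r/k/Stay, c/s/k/Out, c/s/k/Stay, c/t/k/Out, c/t/k/Stay} → row (2,-3) (2,-3) (-1,5) (-1,5)
{c/r/g/Out, c/r/g/Stay, c/s/g/Out, c/s/g/Stay, c/t/g/Out, c/t/g/Stay} → row (2,-3) (2,-3) (2,-3) (2,-3)
{e/r/k/Out, e/r/g/Out, e/s/k/Out, e/s/g/Out, e/t/k/Out, e/t/g/Out} → row (0,0) (-1,4) (6,2) (6,2)
{e/r/k/Stay, e/r/g/Stay, e/s/k/Stay, e/s/g/Stay, e/t/k/Stay, e/t/g/Stay} → row (5,0) (5,0) (6,2) (6,2)
{d/r/k/Out, d/r/k/Stay, d/r/g/Out, d/r/g/Stay} → row (1,-3) (1,-3) (1,-3) (1,-3)
{d/s/k/Out, d/s/k/Stay, d/s/g/Out, d/s/g/Stay} → row (6,-1) (6,-1) (6,-1) (6,-1)
{d/t/k/Out, d/t/k/Stay, d/t/g/Out, d/t/g/Stay} → row (-1,-4) (-1,-4) (-1,-4) (-1,-4)
That's 7 distinct rows out of 36 strategies.

7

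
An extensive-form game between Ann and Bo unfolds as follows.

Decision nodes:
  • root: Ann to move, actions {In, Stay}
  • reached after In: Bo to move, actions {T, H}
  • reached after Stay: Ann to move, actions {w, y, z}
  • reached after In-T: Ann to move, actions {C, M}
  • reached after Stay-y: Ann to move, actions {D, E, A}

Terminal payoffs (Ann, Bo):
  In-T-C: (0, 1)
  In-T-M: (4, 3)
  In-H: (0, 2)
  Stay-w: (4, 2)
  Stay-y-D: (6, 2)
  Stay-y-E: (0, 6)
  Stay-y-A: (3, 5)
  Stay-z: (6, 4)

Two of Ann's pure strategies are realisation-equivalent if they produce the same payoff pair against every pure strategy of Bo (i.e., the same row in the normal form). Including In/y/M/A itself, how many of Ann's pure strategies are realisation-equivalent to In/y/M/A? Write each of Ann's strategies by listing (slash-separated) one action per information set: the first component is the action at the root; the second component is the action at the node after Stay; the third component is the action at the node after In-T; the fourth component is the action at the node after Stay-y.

9

Row for In/y/M/A (columns T, H): (4,3) (0,2).
Under In/y/M/A, Ann's choice at the node after Stay and at the node after Stay-y can never be reached regardless of what Bo does, so varying those choices leaves every outcome unchanged.
Holding the reachable choices fixed and varying the unreachable ones freely already gives 3 × 3 = 9 equivalent strategies.
No other strategy reproduces this row, so those 9 are the full class: In/w/M/D, In/w/M/E, In/w/M/A, In/y/M/D, In/y/M/E, In/y/M/A, In/z/M/D, In/z/M/E, In/z/M/A.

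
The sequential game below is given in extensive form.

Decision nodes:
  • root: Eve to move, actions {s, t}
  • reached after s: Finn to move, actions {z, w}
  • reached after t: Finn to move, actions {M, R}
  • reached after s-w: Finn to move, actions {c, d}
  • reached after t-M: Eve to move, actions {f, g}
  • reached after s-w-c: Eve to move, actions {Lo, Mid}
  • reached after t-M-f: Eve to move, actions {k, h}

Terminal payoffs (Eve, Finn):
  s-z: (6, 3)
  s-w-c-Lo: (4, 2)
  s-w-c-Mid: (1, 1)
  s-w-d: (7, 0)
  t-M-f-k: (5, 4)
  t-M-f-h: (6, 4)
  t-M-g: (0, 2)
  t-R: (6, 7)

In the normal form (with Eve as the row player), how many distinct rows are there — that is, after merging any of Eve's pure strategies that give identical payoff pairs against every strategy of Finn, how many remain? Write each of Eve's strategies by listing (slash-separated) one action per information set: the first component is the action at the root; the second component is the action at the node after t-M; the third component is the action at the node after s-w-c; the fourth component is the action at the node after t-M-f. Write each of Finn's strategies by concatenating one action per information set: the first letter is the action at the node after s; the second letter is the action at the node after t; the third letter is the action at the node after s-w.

5

Eve has 16 pure strategies: s/f/Lo/k, s/f/Lo/h, s/f/Mid/k, s/f/Mid/h, s/g/Lo/k, s/g/Lo/h, s/g/Mid/k, s/g/Mid/h, t/f/Lo/k, t/f/Lo/h, t/f/Mid/k, t/f/Mid/h, t/g/Lo/k, t/g/Lo/h, t/g/Mid/k, t/g/Mid/h. Columns: zMc, zMd, zRc, zRd, wMc, wMd, wRc, wRd.
{s/f/Lo/k, s/f/Lo/h, s/g/Lo/k, s/g/Lo/h} → row (6,3) (6,3) (6,3) (6,3) (4,2) (7,0) (4,2) (7,0)
{s/f/Mid/k, s/f/Mid/h, s/g/Mid/k, s/g/Mid/h} → row (6,3) (6,3) (6,3) (6,3) (1,1) (7,0) (1,1) (7,0)
{t/f/Lo/k, t/f/Mid/k} → row (5,4) (5,4) (6,7) (6,7) (5,4) (5,4) (6,7) (6,7)
{t/f/Lo/h, t/f/Mid/h} → row (6,4) (6,4) (6,7) (6,7) (6,4) (6,4) (6,7) (6,7)
{t/g/Lo/k, t/g/Lo/h, t/g/Mid/k, t/g/Mid/h} → row (0,2) (0,2) (6,7) (6,7) (0,2) (0,2) (6,7) (6,7)
That's 5 distinct rows out of 16 strategies.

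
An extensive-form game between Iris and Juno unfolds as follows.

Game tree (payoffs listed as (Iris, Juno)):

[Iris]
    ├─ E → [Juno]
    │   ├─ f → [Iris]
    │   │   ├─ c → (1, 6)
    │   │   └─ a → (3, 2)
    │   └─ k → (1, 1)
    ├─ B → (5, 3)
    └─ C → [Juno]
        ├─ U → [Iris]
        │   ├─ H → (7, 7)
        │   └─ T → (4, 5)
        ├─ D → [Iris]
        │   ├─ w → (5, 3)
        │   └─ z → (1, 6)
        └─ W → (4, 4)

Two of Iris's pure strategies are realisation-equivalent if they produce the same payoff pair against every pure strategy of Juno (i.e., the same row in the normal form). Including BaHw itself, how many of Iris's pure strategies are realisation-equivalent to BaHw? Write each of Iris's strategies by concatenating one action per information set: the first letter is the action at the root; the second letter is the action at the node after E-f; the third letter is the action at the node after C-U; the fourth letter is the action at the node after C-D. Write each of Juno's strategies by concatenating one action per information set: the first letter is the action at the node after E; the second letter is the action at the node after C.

8

Row for BaHw (columns fU, fD, fW, kU, kD, kW): (5,3) (5,3) (5,3) (5,3) (5,3) (5,3).
Under BaHw, Iris's choice at the node after E-f and at the node after C-U and at the node after C-D can never be reached regardless of what Juno does, so varying those choices leaves every outcome unchanged.
Holding the reachable choices fixed and varying the unreachable ones freely already gives 2 × 2 × 2 = 8 equivalent strategies.
No other strategy reproduces this row, so those 8 are the full class: BcHw, BcHz, BcTw, BcTz, BaHw, BaHz, BaTw, BaTz.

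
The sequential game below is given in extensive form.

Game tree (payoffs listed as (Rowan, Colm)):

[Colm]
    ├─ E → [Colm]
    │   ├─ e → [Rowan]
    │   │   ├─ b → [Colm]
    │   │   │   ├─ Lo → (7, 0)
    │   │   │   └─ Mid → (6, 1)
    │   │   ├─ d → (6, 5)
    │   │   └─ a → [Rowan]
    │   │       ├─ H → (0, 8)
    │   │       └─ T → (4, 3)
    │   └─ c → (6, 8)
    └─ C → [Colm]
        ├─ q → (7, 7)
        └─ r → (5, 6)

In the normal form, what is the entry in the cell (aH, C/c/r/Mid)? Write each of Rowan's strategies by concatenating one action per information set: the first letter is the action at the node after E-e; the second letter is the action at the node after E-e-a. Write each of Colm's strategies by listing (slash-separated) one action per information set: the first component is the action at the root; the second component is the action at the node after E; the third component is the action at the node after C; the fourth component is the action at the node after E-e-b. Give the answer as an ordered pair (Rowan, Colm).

(5, 6)

Trace the play path from the root:
  Colm plays C
  Colm plays r at [C]
→ terminal payoff (5, 6).
(Rowan's choice at the node after E-e is never reached on this path, so it doesn't affect the outcome.)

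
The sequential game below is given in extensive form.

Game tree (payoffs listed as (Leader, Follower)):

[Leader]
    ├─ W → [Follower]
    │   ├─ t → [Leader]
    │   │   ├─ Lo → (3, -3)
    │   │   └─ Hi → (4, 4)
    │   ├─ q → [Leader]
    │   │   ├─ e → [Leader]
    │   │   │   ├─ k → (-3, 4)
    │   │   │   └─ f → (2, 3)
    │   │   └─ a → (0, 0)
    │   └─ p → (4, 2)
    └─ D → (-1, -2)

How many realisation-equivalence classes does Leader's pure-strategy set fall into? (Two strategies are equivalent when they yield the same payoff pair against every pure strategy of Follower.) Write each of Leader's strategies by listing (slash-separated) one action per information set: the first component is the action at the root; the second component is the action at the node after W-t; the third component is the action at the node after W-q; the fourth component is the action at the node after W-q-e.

7

Leader has 16 pure strategies: W/Lo/e/k, W/Lo/e/f, W/Lo/a/k, W/Lo/a/f, W/Hi/e/k, W/Hi/e/f, W/Hi/a/k, W/Hi/a/f, D/Lo/e/k, D/Lo/e/f, D/Lo/a/k, D/Lo/a/f, D/Hi/e/k, D/Hi/e/f, D/Hi/a/k, D/Hi/a/f. Columns: t, q, p.
{W/Lo/e/k} → row (3,-3) (-3,4) (4,2)
{W/Lo/e/f} → row (3,-3) (2,3) (4,2)
{W/Lo/a/k, W/Lo/a/f} → row (3,-3) (0,0) (4,2)
{W/Hi/e/k} → row (4,4) (-3,4) (4,2)
{W/Hi/e/f} → row (4,4) (2,3) (4,2)
{W/Hi/a/k, W/Hi/a/f} → row (4,4) (0,0) (4,2)
{D/Lo/e/k, D/Lo/e/f, D/Lo/a/k, D/Lo/a/f, D/Hi/e/k, D/Hi/e/f, D/Hi/a/k, D/Hi/a/f} → row (-1,-2) (-1,-2) (-1,-2)
That's 7 distinct rows out of 16 strategies.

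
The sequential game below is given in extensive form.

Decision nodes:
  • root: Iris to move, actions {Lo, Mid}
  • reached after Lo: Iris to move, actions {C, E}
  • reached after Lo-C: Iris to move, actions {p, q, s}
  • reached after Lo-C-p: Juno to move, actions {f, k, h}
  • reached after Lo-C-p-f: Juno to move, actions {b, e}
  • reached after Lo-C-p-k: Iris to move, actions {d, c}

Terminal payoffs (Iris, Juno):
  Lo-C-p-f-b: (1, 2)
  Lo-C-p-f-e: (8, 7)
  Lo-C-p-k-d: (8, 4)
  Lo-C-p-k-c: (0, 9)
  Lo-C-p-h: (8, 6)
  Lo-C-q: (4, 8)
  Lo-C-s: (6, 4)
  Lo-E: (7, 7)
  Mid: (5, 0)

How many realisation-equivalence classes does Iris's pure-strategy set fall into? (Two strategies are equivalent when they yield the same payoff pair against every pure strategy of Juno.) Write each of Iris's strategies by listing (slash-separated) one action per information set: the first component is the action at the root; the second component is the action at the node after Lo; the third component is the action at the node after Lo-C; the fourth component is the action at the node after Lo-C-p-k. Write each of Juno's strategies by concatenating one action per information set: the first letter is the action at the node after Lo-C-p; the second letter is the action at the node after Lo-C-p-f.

Iris has 24 pure strategies: Lo/C/p/d, Lo/C/p/c, Lo/C/q/d, Lo/C/q/c, Lo/C/s/d, Lo/C/s/c, Lo/E/p/d, Lo/E/p/c, Lo/E/q/d, Lo/E/q/c, Lo/E/s/d, Lo/E/s/c, Mid/C/p/d, Mid/C/p/c, Mid/C/q/d, Mid/C/q/c, Mid/C/s/d, Mid/C/s/c, Mid/E/p/d, Mid/E/p/c, Mid/E/q/d, Mid/E/q/c, Mid/E/s/d, Mid/E/s/c. Columns: fb, fe, kb, ke, hb, he.
{Lo/C/p/d} → row (1,2) (8,7) (8,4) (8,4) (8,6) (8,6)
{Lo/C/p/c} → row (1,2) (8,7) (0,9) (0,9) (8,6) (8,6)
{Lo/C/q/d, Lo/C/q/c} → row (4,8) (4,8) (4,8) (4,8) (4,8) (4,8)
{Lo/C/s/d, Lo/C/s/c} → row (6,4) (6,4) (6,4) (6,4) (6,4) (6,4)
{Lo/E/p/d, Lo/E/p/c, Lo/E/q/d, Lo/E/q/c, Lo/E/s/d, Lo/E/s/c} → row (7,7) (7,7) (7,7) (7,7) (7,7) (7,7)
{Mid/C/p/d, Mid/C/p/c, Mid/C/q/d, Mid/C/q/c, Mid/C/s/d, Mid/C/s/c, Mid/E/p/d, Mid/E/p/c, Mid/E/q/d, Mid/E/q/c, Mid/E/s/d, Mid/E/s/c} → row (5,0) (5,0) (5,0) (5,0) (5,0) (5,0)
That's 6 distinct rows out of 24 strategies.

6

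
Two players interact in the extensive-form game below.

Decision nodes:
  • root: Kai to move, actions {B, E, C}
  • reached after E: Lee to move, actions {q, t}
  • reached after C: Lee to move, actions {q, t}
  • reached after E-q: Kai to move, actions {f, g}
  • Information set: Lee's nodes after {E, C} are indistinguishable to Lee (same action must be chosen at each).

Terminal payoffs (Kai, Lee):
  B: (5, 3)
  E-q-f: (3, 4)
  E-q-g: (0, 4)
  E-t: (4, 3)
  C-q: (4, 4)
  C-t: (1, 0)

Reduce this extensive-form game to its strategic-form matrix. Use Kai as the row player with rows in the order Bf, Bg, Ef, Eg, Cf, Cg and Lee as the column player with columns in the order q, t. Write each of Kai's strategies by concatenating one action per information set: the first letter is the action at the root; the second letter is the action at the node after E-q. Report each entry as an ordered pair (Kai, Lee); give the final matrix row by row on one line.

Row Bf: q→(5,3), t→(5,3)
Row Bg: q→(5,3), t→(5,3)
Row Ef: q→(3,4), t→(4,3)
Row Eg: q→(0,4), t→(4,3)
Row Cf: q→(4,4), t→(1,0)
Row Cg: q→(4,4), t→(1,0)

Bf: (5,3) (5,3) | Bg: (5,3) (5,3) | Ef: (3,4) (4,3) | Eg: (0,4) (4,3) | Cf: (4,4) (1,0) | Cg: (4,4) (1,0)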